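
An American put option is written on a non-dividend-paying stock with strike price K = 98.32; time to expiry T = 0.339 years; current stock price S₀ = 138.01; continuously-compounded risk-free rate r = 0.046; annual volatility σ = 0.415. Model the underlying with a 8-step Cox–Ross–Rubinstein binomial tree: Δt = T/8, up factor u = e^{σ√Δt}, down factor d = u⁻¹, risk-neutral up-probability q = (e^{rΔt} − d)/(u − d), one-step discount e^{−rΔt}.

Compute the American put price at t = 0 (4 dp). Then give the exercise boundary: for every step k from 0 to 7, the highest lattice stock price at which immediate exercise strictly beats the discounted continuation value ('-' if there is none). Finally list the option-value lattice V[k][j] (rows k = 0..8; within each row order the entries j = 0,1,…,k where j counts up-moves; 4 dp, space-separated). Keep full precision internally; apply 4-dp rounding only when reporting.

price = 0.7172
boundary = - - - - - - 82.6616 90.0336
tree:
0.7172
1.2581 0.1571
2.1795 0.3044 0.0045
3.7157 0.5897 0.0088 0.0000
6.2033 1.1421 0.0172 0.0000 0.0000
10.0633 2.2114 0.0339 0.0000 0.0000 0.0000
15.6584 4.2812 0.0665 0.0000 0.0000 0.0000 0.0000
22.4269 8.2864 0.1307 0.0000 0.0000 0.0000 0.0000 0.0000
28.6411 15.6584 0.2568 0.0000 0.0000 0.0000 0.0000 0.0000 0.0000

Δt=0.04238, u=1.08918, d=0.91812, q=0.49006, disc=e^(-rΔt)=0.99805
k=8 terminal: V=max(K-S,0) → 28.6411 15.6584 0.2568 0.0000 0.0000 0.0000 0.0000 0.0000 0.0000
k=7: j=0 S=75.8931 intr=22.4269 cont=22.2354 V=22.4269[EX]; j=1 S=90.0336 intr=8.2864 cont=8.0949 V=8.2864[EX]; j=2 S=106.8088 intr=0.0000 cont=0.1307 V=0.1307[hold]; j=3 S=126.7096 intr=0.0000 cont=0.0000 V=0.0000[hold]; j=4 S=150.3182 intr=0.0000 cont=0.0000 V=0.0000[hold]; j=5 S=178.3257 intr=0.0000 cont=0.0000 V=0.0000[hold]; j=6 S=211.5516 intr=0.0000 cont=0.0000 V=0.0000[hold]; j=7 S=250.9681 intr=0.0000 cont=0.0000 V=0.0000[hold]  S*(7)=90.0336
k=6: j=0 S=82.6616 intr=15.6584 cont=15.4670 V=15.6584[EX]; j=1 S=98.0632 intr=0.2568 cont=4.2812 V=4.2812[hold]; j=2 S=116.3344 intr=0.0000 cont=0.0665 V=0.0665[hold]; j=3 S=138.0100 intr=0.0000 cont=0.0000 V=0.0000[hold]; j=4 S=163.7242 intr=0.0000 cont=0.0000 V=0.0000[hold]; j=5 S=194.2295 intr=0.0000 cont=0.0000 V=0.0000[hold]; j=6 S=230.4185 intr=0.0000 cont=0.0000 V=0.0000[hold]  S*(6)=82.6616
k=5: j=0 S=90.0336 intr=8.2864 cont=10.0633 V=10.0633[hold]; j=1 S=106.8088 intr=0.0000 cont=2.2114 V=2.2114[hold]; j=2 S=126.7096 intr=0.0000 cont=0.0339 V=0.0339[hold]; j=3 S=150.3182 intr=0.0000 cont=0.0000 V=0.0000[hold]; j=4 S=178.3257 intr=0.0000 cont=0.0000 V=0.0000[hold]; j=5 S=211.5516 intr=0.0000 cont=0.0000 V=0.0000[hold]  S*(5)=-
k=4: j=0 S=98.0632 intr=0.2568 cont=6.2033 V=6.2033[hold]; j=1 S=116.3344 intr=0.0000 cont=1.1421 V=1.1421[hold]; j=2 S=138.0100 intr=0.0000 cont=0.0172 V=0.0172[hold]; j=3 S=163.7242 intr=0.0000 cont=0.0000 V=0.0000[hold]; j=4 S=194.2295 intr=0.0000 cont=0.0000 V=0.0000[hold]  S*(4)=-
k=3: j=0 S=106.8088 intr=0.0000 cont=3.7157 V=3.7157[hold]; j=1 S=126.7096 intr=0.0000 cont=0.5897 V=0.5897[hold]; j=2 S=150.3182 intr=0.0000 cont=0.0088 V=0.0088[hold]; j=3 S=178.3257 intr=0.0000 cont=0.0000 V=0.0000[hold]  S*(3)=-
k=2: j=0 S=116.3344 intr=0.0000 cont=2.1795 V=2.1795[hold]; j=1 S=138.0100 intr=0.0000 cont=0.3044 V=0.3044[hold]; j=2 S=163.7242 intr=0.0000 cont=0.0045 V=0.0045[hold]  S*(2)=-
k=1: j=0 S=126.7096 intr=0.0000 cont=1.2581 V=1.2581[hold]; j=1 S=150.3182 intr=0.0000 cont=0.1571 V=0.1571[hold]  S*(1)=-
k=0: j=0 S=138.0100 intr=0.0000 cont=0.7172 V=0.7172[hold]  S*(0)=-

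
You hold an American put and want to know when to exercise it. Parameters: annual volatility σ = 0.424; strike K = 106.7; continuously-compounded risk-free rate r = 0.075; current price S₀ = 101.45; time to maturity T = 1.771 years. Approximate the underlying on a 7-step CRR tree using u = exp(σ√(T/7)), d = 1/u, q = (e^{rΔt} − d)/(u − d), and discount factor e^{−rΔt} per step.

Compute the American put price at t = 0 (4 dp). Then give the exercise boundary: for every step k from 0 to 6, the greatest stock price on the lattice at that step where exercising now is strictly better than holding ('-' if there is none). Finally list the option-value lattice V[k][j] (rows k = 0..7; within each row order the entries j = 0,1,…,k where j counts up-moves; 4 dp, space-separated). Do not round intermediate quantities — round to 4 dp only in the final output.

params: Δt=0.25300 u=1.23772 d=0.80794 q=0.49146 e^(-rΔt)=0.98120
t_7 payoffs: 83.9016 71.7742 53.1957 24.7345 0.0000 0.0000 0.0000 0.0000
t_6: node(6,0) S=28.2179 payoff=78.4821 vs cont=76.4765 → 78.4821 [stop]  node(6,1) S=43.2282 payoff=63.4718 vs cont=61.4662 → 63.4718 [stop]  node(6,2) S=66.2231 payoff=40.4769 vs cont=38.4713 → 40.4769 [stop]  node(6,3) S=101.4500 payoff=5.2500 vs cont=12.3422 → 12.3422 [wait]  node(6,4) S=155.4155 payoff=0.0000 vs cont=0.0000 → 0.0000 [wait]  node(6,5) S=238.0877 payoff=0.0000 vs cont=0.0000 → 0.0000 [wait]  node(6,6) S=364.7365 payoff=0.0000 vs cont=0.0000 → 0.0000 [wait]  ⇒ S*(6)=66.2231
t_5: node(5,0) S=34.9258 payoff=71.7742 vs cont=69.7687 → 71.7742 [stop]  node(5,1) S=53.5043 payoff=53.1957 vs cont=51.1902 → 53.1957 [stop]  node(5,2) S=81.9655 payoff=24.7345 vs cont=26.1490 → 26.1490 [wait]  node(5,3) S=125.5663 payoff=0.0000 vs cont=6.1586 → 6.1586 [wait]  node(5,4) S=192.3604 payoff=0.0000 vs cont=0.0000 → 0.0000 [wait]  node(5,5) S=294.6850 payoff=0.0000 vs cont=0.0000 → 0.0000 [wait]  ⇒ S*(5)=53.5043
t_4: node(4,0) S=43.2282 payoff=63.4718 vs cont=61.4662 → 63.4718 [stop]  node(4,1) S=66.2231 payoff=40.4769 vs cont=39.1534 → 40.4769 [stop]  node(4,2) S=101.4500 payoff=5.2500 vs cont=16.0177 → 16.0177 [wait]  node(4,3) S=155.4155 payoff=0.0000 vs cont=3.0730 → 3.0730 [wait]  node(4,4) S=238.0877 payoff=0.0000 vs cont=0.0000 → 0.0000 [wait]  ⇒ S*(4)=66.2231
t_3: node(3,0) S=53.5043 payoff=53.1957 vs cont=51.1902 → 53.1957 [stop]  node(3,1) S=81.9655 payoff=24.7345 vs cont=27.9214 → 27.9214 [wait]  node(3,2) S=125.5663 payoff=0.0000 vs cont=9.4745 → 9.4745 [wait]  node(3,3) S=192.3604 payoff=0.0000 vs cont=1.5334 → 1.5334 [wait]  ⇒ S*(3)=53.5043
t_2: node(2,0) S=66.2231 payoff=40.4769 vs cont=40.0081 → 40.4769 [stop]  node(2,1) S=101.4500 payoff=5.2500 vs cont=18.5011 → 18.5011 [wait]  node(2,2) S=155.4155 payoff=0.0000 vs cont=5.4670 → 5.4670 [wait]  ⇒ S*(2)=66.2231
t_1: node(1,0) S=81.9655 payoff=24.7345 vs cont=29.1189 → 29.1189 [wait]  node(1,1) S=125.5663 payoff=0.0000 vs cont=11.8681 → 11.8681 [wait]  ⇒ S*(1)=-
t_0: node(0,0) S=101.4500 payoff=5.2500 vs cont=20.2529 → 20.2529 [wait]  ⇒ S*(0)=-

price = 20.2529
boundary = - - 66.2231 53.5043 66.2231 53.5043 66.2231
tree:
20.2529
29.1189 11.8681
40.4769 18.5011 5.4670
53.1957 27.9214 9.4745 1.5334
63.4718 40.4769 16.0177 3.0730 0.0000
71.7742 53.1957 26.1490 6.1586 0.0000 0.0000
78.4821 63.4718 40.4769 12.3422 0.0000 0.0000 0.0000
83.9016 71.7742 53.1957 24.7345 0.0000 0.0000 0.0000 0.0000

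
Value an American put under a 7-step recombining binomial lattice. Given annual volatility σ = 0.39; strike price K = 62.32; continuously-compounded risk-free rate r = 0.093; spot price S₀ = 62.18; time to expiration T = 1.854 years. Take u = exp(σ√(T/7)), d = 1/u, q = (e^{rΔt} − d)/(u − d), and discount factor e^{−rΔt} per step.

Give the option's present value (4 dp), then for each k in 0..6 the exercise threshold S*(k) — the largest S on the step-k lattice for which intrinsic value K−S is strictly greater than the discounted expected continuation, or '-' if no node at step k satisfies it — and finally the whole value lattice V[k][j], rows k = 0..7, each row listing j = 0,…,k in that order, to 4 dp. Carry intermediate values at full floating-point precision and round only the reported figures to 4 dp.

params: Δt=0.26486 u=1.22227 d=0.81815 q=0.51170 e^(-rΔt)=0.97567
t_7 payoffs: 47.0627 39.5264 28.2676 11.4475 0.0000 0.0000 0.0000 0.0000
t_6: node(6,0) S=18.6486 payoff=43.6714 vs cont=42.1551 → 43.6714 [stop]  node(6,1) S=27.8600 payoff=34.4600 vs cont=32.9437 → 34.4600 [stop]  node(6,2) S=41.6213 payoff=20.6987 vs cont=19.1824 → 20.6987 [stop]  node(6,3) S=62.1800 payoff=0.1400 vs cont=5.4538 → 5.4538 [wait]  node(6,4) S=92.8936 payoff=0.0000 vs cont=0.0000 → 0.0000 [wait]  node(6,5) S=138.7781 payoff=0.0000 vs cont=0.0000 → 0.0000 [wait]  node(6,6) S=207.3270 payoff=0.0000 vs cont=0.0000 → 0.0000 [wait]  ⇒ S*(6)=41.6213
t_5: node(5,0) S=22.7936 payoff=39.5264 vs cont=38.0101 → 39.5264 [stop]  node(5,1) S=34.0524 payoff=28.2676 vs cont=26.7513 → 28.2676 [stop]  node(5,2) S=50.8725 payoff=11.4475 vs cont=12.5841 → 12.5841 [wait]  node(5,3) S=76.0008 payoff=0.0000 vs cont=2.5983 → 2.5983 [wait]  node(5,4) S=113.5412 payoff=0.0000 vs cont=0.0000 → 0.0000 [wait]  node(5,5) S=169.6244 payoff=0.0000 vs cont=0.0000 → 0.0000 [wait]  ⇒ S*(5)=34.0524
t_4: node(4,0) S=27.8600 payoff=34.4600 vs cont=32.9437 → 34.4600 [stop]  node(4,1) S=41.6213 payoff=20.6987 vs cont=19.7499 → 20.6987 [stop]  node(4,2) S=62.1800 payoff=0.1400 vs cont=7.2925 → 7.2925 [wait]  node(4,3) S=92.8936 payoff=0.0000 vs cont=1.2379 → 1.2379 [wait]  node(4,4) S=138.7781 payoff=0.0000 vs cont=0.0000 → 0.0000 [wait]  ⇒ S*(4)=41.6213
t_3: node(3,0) S=34.0524 payoff=28.2676 vs cont=26.7513 → 28.2676 [stop]  node(3,1) S=50.8725 payoff=11.4475 vs cont=13.5021 → 13.5021 [wait]  node(3,2) S=76.0008 payoff=0.0000 vs cont=4.0923 → 4.0923 [wait]  node(3,3) S=113.5412 payoff=0.0000 vs cont=0.5898 → 0.5898 [wait]  ⇒ S*(3)=34.0524
t_2: node(2,0) S=41.6213 payoff=20.6987 vs cont=20.2082 → 20.6987 [stop]  node(2,1) S=62.1800 payoff=0.1400 vs cont=8.4758 → 8.4758 [wait]  node(2,2) S=92.8936 payoff=0.0000 vs cont=2.2441 → 2.2441 [wait]  ⇒ S*(2)=41.6213
t_1: node(1,0) S=50.8725 payoff=11.4475 vs cont=14.0928 → 14.0928 [wait]  node(1,1) S=76.0008 payoff=0.0000 vs cont=5.1584 → 5.1584 [wait]  ⇒ S*(1)=-
t_0: node(0,0) S=62.1800 payoff=0.1400 vs cont=9.2894 → 9.2894 [wait]  ⇒ S*(0)=-

price = 9.2894
boundary = - - 41.6213 34.0524 41.6213 34.0524 41.6213
tree:
9.2894
14.0928 5.1584
20.6987 8.4758 2.2441
28.2676 13.5021 4.0923 0.5898
34.4600 20.6987 7.2925 1.2379 0.0000
39.5264 28.2676 12.5841 2.5983 0.0000 0.0000
43.6714 34.4600 20.6987 5.4538 0.0000 0.0000 0.0000
47.0627 39.5264 28.2676 11.4475 0.0000 0.0000 0.0000 0.0000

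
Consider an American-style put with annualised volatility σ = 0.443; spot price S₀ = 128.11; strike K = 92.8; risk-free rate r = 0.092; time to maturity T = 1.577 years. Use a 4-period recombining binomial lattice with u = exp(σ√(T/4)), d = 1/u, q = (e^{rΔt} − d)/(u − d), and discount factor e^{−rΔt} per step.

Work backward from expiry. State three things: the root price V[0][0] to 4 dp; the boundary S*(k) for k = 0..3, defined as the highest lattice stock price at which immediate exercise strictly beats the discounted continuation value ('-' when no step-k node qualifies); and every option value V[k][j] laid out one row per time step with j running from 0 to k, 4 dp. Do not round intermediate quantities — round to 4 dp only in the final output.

price = 7.4415
boundary = - - - 55.6131
tree:
7.4415
13.1391 2.2161
22.5576 4.5636 0.0000
37.1869 9.3976 0.0000 0.0000
50.6910 19.3521 0.0000 0.0000 0.0000

Δt=0.39425  u=1.32069  d=0.75718  q=0.49645  discount=0.96438
step 4 (expiry): payoffs max(K−S,0) = 50.6910 19.3521 0.0000 0.0000 0.0000
step 3: (k=3,j=0): S=55.6131, (K−S)⁺=37.1869, hold=33.8812 ⇒ V=37.1869 exercise | (k=3,j=1): S=97.0021, (K−S)⁺=0.0000, hold=9.3976 ⇒ V=9.3976 continue | (k=3,j=2): S=169.1940, (K−S)⁺=0.0000, hold=0.0000 ⇒ V=0.0000 continue | (k=3,j=3): S=295.1133, (K−S)⁺=0.0000, hold=0.0000 ⇒ V=0.0000 continue  boundary S*=55.6131
step 2: (k=2,j=0): S=73.4479, (K−S)⁺=19.3521, hold=22.5576 ⇒ V=22.5576 continue | (k=2,j=1): S=128.1100, (K−S)⁺=0.0000, hold=4.5636 ⇒ V=4.5636 continue | (k=2,j=2): S=223.4534, (K−S)⁺=0.0000, hold=0.0000 ⇒ V=0.0000 continue  boundary S*=-
step 1: (k=1,j=0): S=97.0021, (K−S)⁺=0.0000, hold=13.1391 ⇒ V=13.1391 continue | (k=1,j=1): S=169.1940, (K−S)⁺=0.0000, hold=2.2161 ⇒ V=2.2161 continue  boundary S*=-
step 0: (k=0,j=0): S=128.1100, (K−S)⁺=0.0000, hold=7.4415 ⇒ V=7.4415 continue  boundary S*=-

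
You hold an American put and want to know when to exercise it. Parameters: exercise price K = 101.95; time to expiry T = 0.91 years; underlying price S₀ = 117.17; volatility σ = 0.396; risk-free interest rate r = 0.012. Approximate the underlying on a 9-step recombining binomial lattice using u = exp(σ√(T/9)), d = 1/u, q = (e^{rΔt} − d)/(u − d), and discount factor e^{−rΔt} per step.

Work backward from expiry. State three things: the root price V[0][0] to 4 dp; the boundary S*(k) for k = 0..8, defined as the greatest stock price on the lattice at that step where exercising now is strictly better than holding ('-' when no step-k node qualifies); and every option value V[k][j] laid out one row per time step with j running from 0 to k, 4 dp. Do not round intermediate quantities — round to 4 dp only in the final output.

price = 9.1889
boundary = - - - - - 62.4288 70.8062 62.4288 70.8062
tree:
9.1889
13.0992 4.8621
18.1783 7.4822 1.9597
24.4512 11.2463 3.3138 0.4583
31.7246 16.4222 5.5168 0.8714 0.0000
39.5212 23.1322 8.9994 1.6566 0.0000 0.0000
46.9075 31.1438 14.2784 3.1495 0.0000 0.0000 0.0000
53.4198 39.5212 21.7635 5.9877 0.0000 0.0000 0.0000 0.0000
59.1616 46.9075 31.1438 11.3837 0.0000 0.0000 0.0000 0.0000 0.0000
64.2241 53.4198 39.5212 21.6423 0.0000 0.0000 0.0000 0.0000 0.0000 0.0000

Δt=0.10111  u=1.13419  d=0.88169  q=0.47337  discount=0.99879
step 9 (expiry): payoffs max(K−S,0) = 64.2241 53.4198 39.5212 21.6423 0.0000 0.0000 0.0000 0.0000 0.0000 0.0000
step 8: (k=8,j=0): S=42.7884, (K−S)⁺=59.1616, hold=59.0380 ⇒ V=59.1616 exercise | (k=8,j=1): S=55.0425, (K−S)⁺=46.9075, hold=46.7839 ⇒ V=46.9075 exercise | (k=8,j=2): S=70.8062, (K−S)⁺=31.1438, hold=31.0202 ⇒ V=31.1438 exercise | (k=8,j=3): S=91.0843, (K−S)⁺=10.8657, hold=11.3837 ⇒ V=11.3837 continue | (k=8,j=4): S=117.1700, (K−S)⁺=0.0000, hold=0.0000 ⇒ V=0.0000 continue | (k=8,j=5): S=150.7263, (K−S)⁺=0.0000, hold=0.0000 ⇒ V=0.0000 continue | (k=8,j=6): S=193.8929, (K−S)⁺=0.0000, hold=0.0000 ⇒ V=0.0000 continue | (k=8,j=7): S=249.4219, (K−S)⁺=0.0000, hold=0.0000 ⇒ V=0.0000 continue | (k=8,j=8): S=320.8538, (K−S)⁺=0.0000, hold=0.0000 ⇒ V=0.0000 continue  boundary S*=70.8062
step 7: (k=7,j=0): S=48.5302, (K−S)⁺=53.4198, hold=53.2962 ⇒ V=53.4198 exercise | (k=7,j=1): S=62.4288, (K−S)⁺=39.5212, hold=39.3976 ⇒ V=39.5212 exercise | (k=7,j=2): S=80.3077, (K−S)⁺=21.6423, hold=21.7635 ⇒ V=21.7635 continue | (k=7,j=3): S=103.3071, (K−S)⁺=0.0000, hold=5.9877 ⇒ V=5.9877 continue | (k=7,j=4): S=132.8932, (K−S)⁺=0.0000, hold=0.0000 ⇒ V=0.0000 continue | (k=7,j=5): S=170.9525, (K−S)⁺=0.0000, hold=0.0000 ⇒ V=0.0000 continue | (k=7,j=6): S=219.9116, (K−S)⁺=0.0000, hold=0.0000 ⇒ V=0.0000 continue | (k=7,j=7): S=282.8921, (K−S)⁺=0.0000, hold=0.0000 ⇒ V=0.0000 continue  boundary S*=62.4288
step 6: (k=6,j=0): S=55.0425, (K−S)⁺=46.9075, hold=46.7839 ⇒ V=46.9075 exercise | (k=6,j=1): S=70.8062, (K−S)⁺=31.1438, hold=31.0776 ⇒ V=31.1438 exercise | (k=6,j=2): S=91.0843, (K−S)⁺=10.8657, hold=14.2784 ⇒ V=14.2784 continue | (k=6,j=3): S=117.1700, (K−S)⁺=0.0000, hold=3.1495 ⇒ V=3.1495 continue | (k=6,j=4): S=150.7263, (K−S)⁺=0.0000, hold=0.0000 ⇒ V=0.0000 continue | (k=6,j=5): S=193.8929, (K−S)⁺=0.0000, hold=0.0000 ⇒ V=0.0000 continue | (k=6,j=6): S=249.4219, (K−S)⁺=0.0000, hold=0.0000 ⇒ V=0.0000 continue  boundary S*=70.8062
step 5: (k=5,j=0): S=62.4288, (K−S)⁺=39.5212, hold=39.3976 ⇒ V=39.5212 exercise | (k=5,j=1): S=80.3077, (K−S)⁺=21.6423, hold=23.1322 ⇒ V=23.1322 continue | (k=5,j=2): S=103.3071, (K−S)⁺=0.0000, hold=8.9994 ⇒ V=8.9994 continue | (k=5,j=3): S=132.8932, (K−S)⁺=0.0000, hold=1.6566 ⇒ V=1.6566 continue | (k=5,j=4): S=170.9525, (K−S)⁺=0.0000, hold=0.0000 ⇒ V=0.0000 continue | (k=5,j=5): S=219.9116, (K−S)⁺=0.0000, hold=0.0000 ⇒ V=0.0000 continue  boundary S*=62.4288
step 4: (k=4,j=0): S=70.8062, (K−S)⁺=31.1438, hold=31.7246 ⇒ V=31.7246 continue | (k=4,j=1): S=91.0843, (K−S)⁺=10.8657, hold=16.4222 ⇒ V=16.4222 continue | (k=4,j=2): S=117.1700, (K−S)⁺=0.0000, hold=5.5168 ⇒ V=5.5168 continue | (k=4,j=3): S=150.7263, (K−S)⁺=0.0000, hold=0.8714 ⇒ V=0.8714 continue | (k=4,j=4): S=193.8929, (K−S)⁺=0.0000, hold=0.0000 ⇒ V=0.0000 continue  boundary S*=-
step 3: (k=3,j=0): S=80.3077, (K−S)⁺=21.6423, hold=24.4512 ⇒ V=24.4512 continue | (k=3,j=1): S=103.3071, (K−S)⁺=0.0000, hold=11.2463 ⇒ V=11.2463 continue | (k=3,j=2): S=132.8932, (K−S)⁺=0.0000, hold=3.3138 ⇒ V=3.3138 continue | (k=3,j=3): S=170.9525, (K−S)⁺=0.0000, hold=0.4583 ⇒ V=0.4583 continue  boundary S*=-
step 2: (k=2,j=0): S=91.0843, (K−S)⁺=10.8657, hold=18.1783 ⇒ V=18.1783 continue | (k=2,j=1): S=117.1700, (K−S)⁺=0.0000, hold=7.4822 ⇒ V=7.4822 continue | (k=2,j=2): S=150.7263, (K−S)⁺=0.0000, hold=1.9597 ⇒ V=1.9597 continue  boundary S*=-
step 1: (k=1,j=0): S=103.3071, (K−S)⁺=0.0000, hold=13.0992 ⇒ V=13.0992 continue | (k=1,j=1): S=132.8932, (K−S)⁺=0.0000, hold=4.8621 ⇒ V=4.8621 continue  boundary S*=-
step 0: (k=0,j=0): S=117.1700, (K−S)⁺=0.0000, hold=9.1889 ⇒ V=9.1889 continue  boundary S*=-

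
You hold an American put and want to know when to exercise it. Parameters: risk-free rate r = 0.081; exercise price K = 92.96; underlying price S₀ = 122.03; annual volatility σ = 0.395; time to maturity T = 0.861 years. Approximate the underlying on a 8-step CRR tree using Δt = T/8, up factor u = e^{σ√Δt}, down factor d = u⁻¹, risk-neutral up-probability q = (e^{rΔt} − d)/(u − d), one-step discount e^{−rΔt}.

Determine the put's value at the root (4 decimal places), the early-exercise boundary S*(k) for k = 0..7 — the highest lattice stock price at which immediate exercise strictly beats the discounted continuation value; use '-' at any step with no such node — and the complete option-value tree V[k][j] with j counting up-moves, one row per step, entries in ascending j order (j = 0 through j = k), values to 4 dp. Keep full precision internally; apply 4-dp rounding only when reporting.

price = 3.4674
boundary = - - - - - 63.8377 72.6700 82.7243
tree:
3.4674
5.6573 1.3498
9.0047 2.4267 0.3021
13.8982 4.2945 0.6112 0.0000
20.6307 7.4444 1.2365 0.0000 0.0000
29.1223 12.5447 2.5013 0.0000 0.0000 0.0000
36.8811 20.2900 5.0599 0.0000 0.0000 0.0000 0.0000
43.6970 29.1223 10.2357 0.0000 0.0000 0.0000 0.0000 0.0000
49.6844 36.8811 20.2900 0.0000 0.0000 0.0000 0.0000 0.0000 0.0000

Δt=0.10762, u=1.13836, d=0.87846, q=0.50134, disc=e^(-rΔt)=0.99132
k=8 terminal: V=max(K-S,0) → 49.6844 36.8811 20.2900 0.0000 0.0000 0.0000 0.0000 0.0000 0.0000
k=7: j=0 S=49.2630 intr=43.6970 cont=42.8901 V=43.6970[EX]; j=1 S=63.8377 intr=29.1223 cont=28.3155 V=29.1223[EX]; j=2 S=82.7243 intr=10.2357 cont=10.0300 V=10.2357[EX]; j=3 S=107.1985 intr=0.0000 cont=0.0000 V=0.0000[hold]; j=4 S=138.9135 intr=0.0000 cont=0.0000 V=0.0000[hold]; j=5 S=180.0115 intr=0.0000 cont=0.0000 V=0.0000[hold]; j=6 S=233.2685 intr=0.0000 cont=0.0000 V=0.0000[hold]; j=7 S=302.2818 intr=0.0000 cont=0.0000 V=0.0000[hold]  S*(7)=82.7243
k=6: j=0 S=56.0789 intr=36.8811 cont=36.0743 V=36.8811[EX]; j=1 S=72.6700 intr=20.2900 cont=19.4832 V=20.2900[EX]; j=2 S=94.1696 intr=0.0000 cont=5.0599 V=5.0599[hold]; j=3 S=122.0300 intr=0.0000 cont=0.0000 V=0.0000[hold]; j=4 S=158.1330 intr=0.0000 cont=0.0000 V=0.0000[hold]; j=5 S=204.9171 intr=0.0000 cont=0.0000 V=0.0000[hold]; j=6 S=265.5425 intr=0.0000 cont=0.0000 V=0.0000[hold]  S*(6)=72.6700
k=5: j=0 S=63.8377 intr=29.1223 cont=28.3155 V=29.1223[EX]; j=1 S=82.7243 intr=10.2357 cont=12.5447 V=12.5447[hold]; j=2 S=107.1985 intr=0.0000 cont=2.5013 V=2.5013[hold]; j=3 S=138.9135 intr=0.0000 cont=0.0000 V=0.0000[hold]; j=4 S=180.0115 intr=0.0000 cont=0.0000 V=0.0000[hold]; j=5 S=233.2685 intr=0.0000 cont=0.0000 V=0.0000[hold]  S*(5)=63.8377
k=4: j=0 S=72.6700 intr=20.2900 cont=20.6307 V=20.6307[hold]; j=1 S=94.1696 intr=0.0000 cont=7.4444 V=7.4444[hold]; j=2 S=122.0300 intr=0.0000 cont=1.2365 V=1.2365[hold]; j=3 S=158.1330 intr=0.0000 cont=0.0000 V=0.0000[hold]; j=4 S=204.9171 intr=0.0000 cont=0.0000 V=0.0000[hold]  S*(4)=-
k=3: j=0 S=82.7243 intr=10.2357 cont=13.8982 V=13.8982[hold]; j=1 S=107.1985 intr=0.0000 cont=4.2945 V=4.2945[hold]; j=2 S=138.9135 intr=0.0000 cont=0.6112 V=0.6112[hold]; j=3 S=180.0115 intr=0.0000 cont=0.0000 V=0.0000[hold]  S*(3)=-
k=2: j=0 S=94.1696 intr=0.0000 cont=9.0047 V=9.0047[hold]; j=1 S=122.0300 intr=0.0000 cont=2.4267 V=2.4267[hold]; j=2 S=158.1330 intr=0.0000 cont=0.3021 V=0.3021[hold]  S*(2)=-
k=1: j=0 S=107.1985 intr=0.0000 cont=5.6573 V=5.6573[hold]; j=1 S=138.9135 intr=0.0000 cont=1.3498 V=1.3498[hold]  S*(1)=-
k=0: j=0 S=122.0300 intr=0.0000 cont=3.4674 V=3.4674[hold]  S*(0)=-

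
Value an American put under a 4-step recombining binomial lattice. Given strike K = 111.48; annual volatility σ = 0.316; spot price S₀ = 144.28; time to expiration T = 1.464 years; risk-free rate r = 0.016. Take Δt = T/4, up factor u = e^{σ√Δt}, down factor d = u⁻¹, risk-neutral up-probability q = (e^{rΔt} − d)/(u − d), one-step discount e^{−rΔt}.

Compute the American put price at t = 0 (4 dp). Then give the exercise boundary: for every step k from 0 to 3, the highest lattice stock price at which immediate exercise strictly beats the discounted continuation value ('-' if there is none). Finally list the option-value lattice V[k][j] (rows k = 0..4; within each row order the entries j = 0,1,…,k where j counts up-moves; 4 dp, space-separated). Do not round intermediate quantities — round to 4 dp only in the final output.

params: Δt=0.36600 u=1.21067 d=0.82599 q=0.46762 e^(-rΔt)=0.99416
t_4 payoffs: 44.3211 13.0438 0.0000 0.0000 0.0000
t_3: node(3,0) S=81.3073 payoff=30.1727 vs cont=29.5218 → 30.1727 [stop]  node(3,1) S=119.1737 payoff=0.0000 vs cont=6.9037 → 6.9037 [wait]  node(3,2) S=174.6754 payoff=0.0000 vs cont=0.0000 → 0.0000 [wait]  node(3,3) S=256.0253 payoff=0.0000 vs cont=0.0000 → 0.0000 [wait]  ⇒ S*(3)=81.3073
t_2: node(2,0) S=98.4362 payoff=13.0438 vs cont=19.1790 → 19.1790 [wait]  node(2,1) S=144.2800 payoff=0.0000 vs cont=3.6539 → 3.6539 [wait]  node(2,2) S=211.4742 payoff=0.0000 vs cont=0.0000 → 0.0000 [wait]  ⇒ S*(2)=-
t_1: node(1,0) S=119.1737 payoff=0.0000 vs cont=11.8496 → 11.8496 [wait]  node(1,1) S=174.6754 payoff=0.0000 vs cont=1.9339 → 1.9339 [wait]  ⇒ S*(1)=-
t_0: node(0,0) S=144.2800 payoff=0.0000 vs cont=7.1707 → 7.1707 [wait]  ⇒ S*(0)=-

price = 7.1707
boundary = - - - 81.3073
tree:
7.1707
11.8496 1.9339
19.1790 3.6539 0.0000
30.1727 6.9037 0.0000 0.0000
44.3211 13.0438 0.0000 0.0000 0.0000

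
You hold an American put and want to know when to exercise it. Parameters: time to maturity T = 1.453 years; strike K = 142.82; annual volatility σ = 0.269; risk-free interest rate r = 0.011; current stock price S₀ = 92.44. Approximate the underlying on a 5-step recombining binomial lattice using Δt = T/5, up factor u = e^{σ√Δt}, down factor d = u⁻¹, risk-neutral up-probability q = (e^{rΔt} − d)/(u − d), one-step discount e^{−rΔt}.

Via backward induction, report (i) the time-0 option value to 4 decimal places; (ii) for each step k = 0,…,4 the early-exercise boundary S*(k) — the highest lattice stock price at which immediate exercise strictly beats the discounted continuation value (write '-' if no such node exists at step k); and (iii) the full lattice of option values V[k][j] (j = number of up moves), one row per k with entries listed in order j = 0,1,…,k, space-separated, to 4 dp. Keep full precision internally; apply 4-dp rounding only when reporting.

Δt=0.29060  u=1.15605  d=0.86501  q=0.47481  discount=0.99681
step 5 (expiry): payoffs max(K−S,0) = 98.0514 82.9888 62.8582 35.9546 0.0000 0.0000
step 4: (k=4,j=0): S=51.7548, (K−S)⁺=91.0652, hold=90.6094 ⇒ V=91.0652 exercise | (k=4,j=1): S=69.1680, (K−S)⁺=73.6520, hold=73.1962 ⇒ V=73.6520 exercise | (k=4,j=2): S=92.4400, (K−S)⁺=50.3800, hold=49.9242 ⇒ V=50.3800 exercise | (k=4,j=3): S=123.5420, (K−S)⁺=19.2780, hold=18.8226 ⇒ V=19.2780 exercise | (k=4,j=4): S=165.1085, (K−S)⁺=0.0000, hold=0.0000 ⇒ V=0.0000 continue  boundary S*=123.5420
step 3: (k=3,j=0): S=59.8312, (K−S)⁺=82.9888, hold=82.5330 ⇒ V=82.9888 exercise | (k=3,j=1): S=79.9618, (K−S)⁺=62.8582, hold=62.4024 ⇒ V=62.8582 exercise | (k=3,j=2): S=106.8654, (K−S)⁺=35.9546, hold=35.4987 ⇒ V=35.9546 exercise | (k=3,j=3): S=142.8210, (K−S)⁺=0.0000, hold=10.0923 ⇒ V=10.0923 continue  boundary S*=106.8654
step 2: (k=2,j=0): S=69.1680, (K−S)⁺=73.6520, hold=73.1962 ⇒ V=73.6520 exercise | (k=2,j=1): S=92.4400, (K−S)⁺=50.3800, hold=49.9242 ⇒ V=50.3800 exercise | (k=2,j=2): S=123.5420, (K−S)⁺=19.2780, hold=23.5993 ⇒ V=23.5993 continue  boundary S*=92.4400
step 1: (k=1,j=0): S=79.9618, (K−S)⁺=62.8582, hold=62.4024 ⇒ V=62.8582 exercise | (k=1,j=1): S=106.8654, (K−S)⁺=35.9546, hold=37.5440 ⇒ V=37.5440 continue  boundary S*=79.9618
step 0: (k=0,j=0): S=92.4400, (K−S)⁺=50.3800, hold=50.6765 ⇒ V=50.6765 continue  boundary S*=-

price = 50.6765
boundary = - 79.9618 92.4400 106.8654 123.5420
tree:
50.6765
62.8582 37.5440
73.6520 50.3800 23.5993
82.9888 62.8582 35.9546 10.0923
91.0652 73.6520 50.3800 19.2780 0.0000
98.0514 82.9888 62.8582 35.9546 0.0000 0.0000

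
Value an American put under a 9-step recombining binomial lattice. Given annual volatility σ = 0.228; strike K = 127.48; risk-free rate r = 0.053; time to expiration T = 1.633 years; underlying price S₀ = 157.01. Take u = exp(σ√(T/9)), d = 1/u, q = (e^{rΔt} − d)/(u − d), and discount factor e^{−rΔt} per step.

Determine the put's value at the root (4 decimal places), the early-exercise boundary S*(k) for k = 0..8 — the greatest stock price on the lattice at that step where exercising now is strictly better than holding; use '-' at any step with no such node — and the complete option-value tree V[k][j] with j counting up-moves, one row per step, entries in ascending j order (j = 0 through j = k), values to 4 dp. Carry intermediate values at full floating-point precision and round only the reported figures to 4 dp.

price = 3.6552
boundary = - - - - - 96.6128 106.4666 96.6128 106.4666
tree:
3.6552
5.9329 1.6651
9.3971 2.9129 0.5686
14.4653 4.9920 1.0885 0.1095
21.5386 8.3421 2.0577 0.2330 0.0000
30.8672 13.5085 3.8288 0.4957 0.0000 0.0000
39.8089 21.0134 6.9779 1.0546 0.0000 0.0000 0.0000
47.9231 30.8672 12.3612 2.2436 0.0000 0.0000 0.0000 0.0000
55.2863 39.8089 21.0134 4.7732 0.0000 0.0000 0.0000 0.0000 0.0000
61.9680 47.9231 30.8672 10.1547 0.0000 0.0000 0.0000 0.0000 0.0000 0.0000

Δt=0.18144, u=1.10199, d=0.90745, q=0.52541, disc=e^(-rΔt)=0.99043
k=9 terminal: V=max(K-S,0) → 61.9680 47.9231 30.8672 10.1547 0.0000 0.0000 0.0000 0.0000 0.0000 0.0000
k=8: j=0 S=72.1937 intr=55.2863 cont=54.0662 V=55.2863[EX]; j=1 S=87.6711 intr=39.8089 cont=38.5889 V=39.8089[EX]; j=2 S=106.4666 intr=21.0134 cont=19.7934 V=21.0134[EX]; j=3 S=129.2916 intr=0.0000 cont=4.7732 V=4.7732[hold]; j=4 S=157.0100 intr=0.0000 cont=0.0000 V=0.0000[hold]; j=5 S=190.6708 intr=0.0000 cont=0.0000 V=0.0000[hold]; j=6 S=231.5481 intr=0.0000 cont=0.0000 V=0.0000[hold]; j=7 S=281.1889 intr=0.0000 cont=0.0000 V=0.0000[hold]; j=8 S=341.4721 intr=0.0000 cont=0.0000 V=0.0000[hold]  S*(8)=106.4666
k=7: j=0 S=79.5569 intr=47.9231 cont=46.7030 V=47.9231[EX]; j=1 S=96.6128 intr=30.8672 cont=29.6471 V=30.8672[EX]; j=2 S=117.3253 intr=10.1547 cont=12.3612 V=12.3612[hold]; j=3 S=142.4783 intr=0.0000 cont=2.2436 V=2.2436[hold]; j=4 S=173.0238 intr=0.0000 cont=0.0000 V=0.0000[hold]; j=5 S=210.1178 intr=0.0000 cont=0.0000 V=0.0000[hold]; j=6 S=255.1642 intr=0.0000 cont=0.0000 V=0.0000[hold]; j=7 S=309.8680 intr=0.0000 cont=0.0000 V=0.0000[hold]  S*(7)=96.6128
k=6: j=0 S=87.6711 intr=39.8089 cont=38.5889 V=39.8089[EX]; j=1 S=106.4666 intr=21.0134 cont=20.9416 V=21.0134[EX]; j=2 S=129.2916 intr=0.0000 cont=6.9779 V=6.9779[hold]; j=3 S=157.0100 intr=0.0000 cont=1.0546 V=1.0546[hold]; j=4 S=190.6708 intr=0.0000 cont=0.0000 V=0.0000[hold]; j=5 S=231.5481 intr=0.0000 cont=0.0000 V=0.0000[hold]; j=6 S=281.1889 intr=0.0000 cont=0.0000 V=0.0000[hold]  S*(6)=106.4666
k=5: j=0 S=96.6128 intr=30.8672 cont=29.6471 V=30.8672[EX]; j=1 S=117.3253 intr=10.1547 cont=13.5085 V=13.5085[hold]; j=2 S=142.4783 intr=0.0000 cont=3.8288 V=3.8288[hold]; j=3 S=173.0238 intr=0.0000 cont=0.4957 V=0.4957[hold]; j=4 S=210.1178 intr=0.0000 cont=0.0000 V=0.0000[hold]; j=5 S=255.1642 intr=0.0000 cont=0.0000 V=0.0000[hold]  S*(5)=96.6128
k=4: j=0 S=106.4666 intr=21.0134 cont=21.5386 V=21.5386[hold]; j=1 S=129.2916 intr=0.0000 cont=8.3421 V=8.3421[hold]; j=2 S=157.0100 intr=0.0000 cont=2.0577 V=2.0577[hold]; j=3 S=190.6708 intr=0.0000 cont=0.2330 V=0.2330[hold]; j=4 S=231.5481 intr=0.0000 cont=0.0000 V=0.0000[hold]  S*(4)=-
k=3: j=0 S=117.3253 intr=10.1547 cont=14.4653 V=14.4653[hold]; j=1 S=142.4783 intr=0.0000 cont=4.9920 V=4.9920[hold]; j=2 S=173.0238 intr=0.0000 cont=1.0885 V=1.0885[hold]; j=3 S=210.1178 intr=0.0000 cont=0.1095 V=0.1095[hold]  S*(3)=-
k=2: j=0 S=129.2916 intr=0.0000 cont=9.3971 V=9.3971[hold]; j=1 S=157.0100 intr=0.0000 cont=2.9129 V=2.9129[hold]; j=2 S=190.6708 intr=0.0000 cont=0.5686 V=0.5686[hold]  S*(2)=-
k=1: j=0 S=142.4783 intr=0.0000 cont=5.9329 V=5.9329[hold]; j=1 S=173.0238 intr=0.0000 cont=1.6651 V=1.6651[hold]  S*(1)=-
k=0: j=0 S=157.0100 intr=0.0000 cont=3.6552 V=3.6552[hold]  S*(0)=-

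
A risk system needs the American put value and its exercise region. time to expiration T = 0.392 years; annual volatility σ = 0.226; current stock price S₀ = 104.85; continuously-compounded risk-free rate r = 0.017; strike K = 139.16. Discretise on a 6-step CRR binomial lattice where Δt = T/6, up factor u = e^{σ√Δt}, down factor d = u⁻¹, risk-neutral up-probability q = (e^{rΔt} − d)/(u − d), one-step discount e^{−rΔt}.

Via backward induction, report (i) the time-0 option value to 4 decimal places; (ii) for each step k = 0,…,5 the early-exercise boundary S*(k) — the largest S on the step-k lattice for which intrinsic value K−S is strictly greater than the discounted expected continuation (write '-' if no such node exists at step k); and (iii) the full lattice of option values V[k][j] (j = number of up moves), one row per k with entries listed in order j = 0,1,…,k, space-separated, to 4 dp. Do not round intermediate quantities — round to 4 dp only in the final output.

price = 34.3100
boundary = 104.8500 111.0852 104.8500 111.0852 117.6911 124.6899
tree:
34.3100
40.1952 28.0748
45.7501 34.3100 21.7276
50.9931 40.1952 28.0748 15.3055
55.9419 45.7501 34.3100 21.4689 9.0564
60.6129 50.9931 40.1952 28.0748 14.4701 3.5576
65.0217 55.9419 45.7501 34.3100 21.4689 7.0551 0.0000

params: Δt=0.06533 u=1.05947 d=0.94387 q=0.49518 e^(-rΔt)=0.99889
t_6 payoffs: 65.0217 55.9419 45.7501 34.3100 21.4689 7.0551 0.0000
t_5: node(5,0) S=78.5471 payoff=60.6129 vs cont=60.4584 → 60.6129 [stop]  node(5,1) S=88.1669 payoff=50.9931 vs cont=50.8386 → 50.9931 [stop]  node(5,2) S=98.9648 payoff=40.1952 vs cont=40.0407 → 40.1952 [stop]  node(5,3) S=111.0852 payoff=28.0748 vs cont=27.9204 → 28.0748 [stop]  node(5,4) S=124.6899 payoff=14.4701 vs cont=14.3156 → 14.4701 [stop]  node(5,5) S=139.9609 payoff=0.0000 vs cont=3.5576 → 3.5576 [wait]  ⇒ S*(5)=124.6899
t_4: node(4,0) S=83.2181 payoff=55.9419 vs cont=55.7874 → 55.9419 [stop]  node(4,1) S=93.4099 payoff=45.7501 vs cont=45.5956 → 45.7501 [stop]  node(4,2) S=104.8500 payoff=34.3100 vs cont=34.1555 → 34.3100 [stop]  node(4,3) S=117.6911 payoff=21.4689 vs cont=21.3144 → 21.4689 [stop]  node(4,4) S=132.1049 payoff=7.0551 vs cont=9.0564 → 9.0564 [wait]  ⇒ S*(4)=117.6911
t_3: node(3,0) S=88.1669 payoff=50.9931 vs cont=50.8386 → 50.9931 [stop]  node(3,1) S=98.9648 payoff=40.1952 vs cont=40.0407 → 40.1952 [stop]  node(3,2) S=111.0852 payoff=28.0748 vs cont=27.9204 → 28.0748 [stop]  node(3,3) S=124.6899 payoff=14.4701 vs cont=15.3055 → 15.3055 [wait]  ⇒ S*(3)=111.0852
t_2: node(2,0) S=93.4099 payoff=45.7501 vs cont=45.5956 → 45.7501 [stop]  node(2,1) S=104.8500 payoff=34.3100 vs cont=34.1555 → 34.3100 [stop]  node(2,2) S=117.6911 payoff=21.4689 vs cont=21.7276 → 21.7276 [wait]  ⇒ S*(2)=104.8500
t_1: node(1,0) S=98.9648 payoff=40.1952 vs cont=40.0407 → 40.1952 [stop]  node(1,1) S=111.0852 payoff=28.0748 vs cont=28.0483 → 28.0748 [stop]  ⇒ S*(1)=111.0852
t_0: node(0,0) S=104.8500 payoff=34.3100 vs cont=34.1555 → 34.3100 [stop]  ⇒ S*(0)=104.8500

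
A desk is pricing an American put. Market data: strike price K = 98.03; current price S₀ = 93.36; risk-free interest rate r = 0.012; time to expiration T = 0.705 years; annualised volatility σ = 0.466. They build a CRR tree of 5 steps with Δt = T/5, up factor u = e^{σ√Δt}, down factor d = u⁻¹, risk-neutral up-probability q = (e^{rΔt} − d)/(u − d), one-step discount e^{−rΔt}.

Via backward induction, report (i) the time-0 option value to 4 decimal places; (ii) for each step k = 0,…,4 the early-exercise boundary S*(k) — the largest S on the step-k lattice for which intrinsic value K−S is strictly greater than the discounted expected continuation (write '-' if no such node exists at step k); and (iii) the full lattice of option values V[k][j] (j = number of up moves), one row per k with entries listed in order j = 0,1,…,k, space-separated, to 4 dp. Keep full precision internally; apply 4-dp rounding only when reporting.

price = 17.4828
boundary = - - - 55.2305 65.7919
tree:
17.4828
24.5899 9.2433
33.2474 14.5652 3.0594
42.7995 22.2093 5.6877 0.0000
51.6656 32.2381 10.5737 0.0000 0.0000
59.1084 42.7995 19.6569 0.0000 0.0000 0.0000

params: Δt=0.14100 u=1.19123 d=0.83947 q=0.46118 e^(-rΔt)=0.99831
t_5 payoffs: 59.1084 42.7995 19.6569 0.0000 0.0000 0.0000
t_4: node(4,0) S=46.3644 payoff=51.6656 vs cont=51.4999 → 51.6656 [stop]  node(4,1) S=65.7919 payoff=32.2381 vs cont=32.0723 → 32.2381 [stop]  node(4,2) S=93.3600 payoff=4.6700 vs cont=10.5737 → 10.5737 [wait]  node(4,3) S=132.4796 payoff=0.0000 vs cont=0.0000 → 0.0000 [wait]  node(4,4) S=187.9911 payoff=0.0000 vs cont=0.0000 → 0.0000 [wait]  ⇒ S*(4)=65.7919
t_3: node(3,0) S=55.2305 payoff=42.7995 vs cont=42.6338 → 42.7995 [stop]  node(3,1) S=78.3731 payoff=19.6569 vs cont=22.2093 → 22.2093 [wait]  node(3,2) S=111.2128 payoff=0.0000 vs cont=5.6877 → 5.6877 [wait]  node(3,3) S=157.8131 payoff=0.0000 vs cont=0.0000 → 0.0000 [wait]  ⇒ S*(3)=55.2305
t_2: node(2,0) S=65.7919 payoff=32.2381 vs cont=33.2474 → 33.2474 [wait]  node(2,1) S=93.3600 payoff=4.6700 vs cont=14.5652 → 14.5652 [wait]  node(2,2) S=132.4796 payoff=0.0000 vs cont=3.0594 → 3.0594 [wait]  ⇒ S*(2)=-
t_1: node(1,0) S=78.3731 payoff=19.6569 vs cont=24.5899 → 24.5899 [wait]  node(1,1) S=111.2128 payoff=0.0000 vs cont=9.2433 → 9.2433 [wait]  ⇒ S*(1)=-
t_0: node(0,0) S=93.3600 payoff=4.6700 vs cont=17.4828 → 17.4828 [wait]  ⇒ S*(0)=-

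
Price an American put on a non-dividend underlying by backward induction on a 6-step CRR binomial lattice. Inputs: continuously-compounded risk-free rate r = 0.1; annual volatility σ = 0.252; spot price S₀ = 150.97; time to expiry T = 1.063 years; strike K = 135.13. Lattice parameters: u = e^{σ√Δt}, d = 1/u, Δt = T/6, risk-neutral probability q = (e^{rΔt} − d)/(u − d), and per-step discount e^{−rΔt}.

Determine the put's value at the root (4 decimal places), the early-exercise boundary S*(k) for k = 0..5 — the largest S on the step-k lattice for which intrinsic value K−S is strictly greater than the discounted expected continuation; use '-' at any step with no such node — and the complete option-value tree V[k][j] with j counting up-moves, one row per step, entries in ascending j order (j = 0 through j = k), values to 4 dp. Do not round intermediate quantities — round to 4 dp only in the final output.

price = 4.8163
boundary = - - - 109.8232 98.7708 109.8232
tree:
4.8163
8.6604 1.9208
15.0936 3.8341 0.4645
25.3068 7.4745 1.0687 0.0000
36.3592 14.0983 2.4590 0.0000 0.0000
46.2993 25.3068 5.6578 0.0000 0.0000 0.0000
55.2390 36.3592 13.0176 0.0000 0.0000 0.0000 0.0000

params: Δt=0.17717 u=1.11190 d=0.89936 q=0.55761 e^(-rΔt)=0.98244
t_6 payoffs: 55.2390 36.3592 13.0176 0.0000 0.0000 0.0000 0.0000
t_5: node(5,0) S=88.8307 payoff=46.2993 vs cont=43.9263 → 46.2993 [stop]  node(5,1) S=109.8232 payoff=25.3068 vs cont=22.9338 → 25.3068 [stop]  node(5,2) S=135.7767 payoff=0.0000 vs cont=5.6578 → 5.6578 [wait]  node(5,3) S=167.8635 payoff=0.0000 vs cont=0.0000 → 0.0000 [wait]  node(5,4) S=207.5330 payoff=0.0000 vs cont=0.0000 → 0.0000 [wait]  node(5,5) S=256.5773 payoff=0.0000 vs cont=0.0000 → 0.0000 [wait]  ⇒ S*(5)=109.8232
t_4: node(4,0) S=98.7708 payoff=36.3592 vs cont=33.9862 → 36.3592 [stop]  node(4,1) S=122.1124 payoff=13.0176 vs cont=14.0983 → 14.0983 [wait]  node(4,2) S=150.9700 payoff=0.0000 vs cont=2.4590 → 2.4590 [wait]  node(4,3) S=186.6473 payoff=0.0000 vs cont=0.0000 → 0.0000 [wait]  node(4,4) S=230.7558 payoff=0.0000 vs cont=0.0000 → 0.0000 [wait]  ⇒ S*(4)=98.7708
t_3: node(3,0) S=109.8232 payoff=25.3068 vs cont=23.5258 → 25.3068 [stop]  node(3,1) S=135.7767 payoff=0.0000 vs cont=7.4745 → 7.4745 [wait]  node(3,2) S=167.8635 payoff=0.0000 vs cont=1.0687 → 1.0687 [wait]  node(3,3) S=207.5330 payoff=0.0000 vs cont=0.0000 → 0.0000 [wait]  ⇒ S*(3)=109.8232
t_2: node(2,0) S=122.1124 payoff=13.0176 vs cont=15.0936 → 15.0936 [wait]  node(2,1) S=150.9700 payoff=0.0000 vs cont=3.8341 → 3.8341 [wait]  node(2,2) S=186.6473 payoff=0.0000 vs cont=0.4645 → 0.4645 [wait]  ⇒ S*(2)=-
t_1: node(1,0) S=135.7767 payoff=0.0000 vs cont=8.6604 → 8.6604 [wait]  node(1,1) S=167.8635 payoff=0.0000 vs cont=1.9208 → 1.9208 [wait]  ⇒ S*(1)=-
t_0: node(0,0) S=150.9700 payoff=0.0000 vs cont=4.8163 → 4.8163 [wait]  ⇒ S*(0)=-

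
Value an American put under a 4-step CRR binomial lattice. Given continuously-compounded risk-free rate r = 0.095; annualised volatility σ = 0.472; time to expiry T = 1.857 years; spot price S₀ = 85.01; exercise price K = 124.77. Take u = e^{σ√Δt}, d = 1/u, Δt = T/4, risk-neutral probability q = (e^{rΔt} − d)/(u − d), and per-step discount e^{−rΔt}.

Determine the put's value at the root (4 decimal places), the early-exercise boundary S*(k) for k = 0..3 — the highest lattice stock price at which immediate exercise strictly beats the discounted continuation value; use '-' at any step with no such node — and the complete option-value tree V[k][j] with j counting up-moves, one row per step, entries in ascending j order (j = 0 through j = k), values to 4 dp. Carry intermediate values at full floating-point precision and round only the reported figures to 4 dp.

params: Δt=0.46425 u=1.37933 d=0.72499 q=0.48920 e^(-rΔt)=0.95685
t_4 payoffs: 101.2850 80.0882 39.7600 0.0000 0.0000
t_3: node(3,0) S=32.3937 payoff=92.3763 vs cont=86.9930 → 92.3763 [stop]  node(3,1) S=61.6312 payoff=63.1388 vs cont=57.7556 → 63.1388 [stop]  node(3,2) S=117.2573 payoff=7.5127 vs cont=19.4333 → 19.4333 [wait]  node(3,3) S=223.0895 payoff=0.0000 vs cont=0.0000 → 0.0000 [wait]  ⇒ S*(3)=61.6312
t_2: node(2,0) S=44.6818 payoff=80.0882 vs cont=74.7050 → 80.0882 [stop]  node(2,1) S=85.0100 payoff=39.7600 vs cont=39.9567 → 39.9567 [wait]  node(2,2) S=161.7370 payoff=0.0000 vs cont=9.4984 → 9.4984 [wait]  ⇒ S*(2)=44.6818
t_1: node(1,0) S=61.6312 payoff=63.1388 vs cont=57.8477 → 63.1388 [stop]  node(1,1) S=117.2573 payoff=7.5127 vs cont=23.9755 → 23.9755 [wait]  ⇒ S*(1)=61.6312
t_0: node(0,0) S=85.0100 payoff=39.7600 vs cont=42.0828 → 42.0828 [wait]  ⇒ S*(0)=-

price = 42.0828
boundary = - 61.6312 44.6818 61.6312
tree:
42.0828
63.1388 23.9755
80.0882 39.9567 9.4984
92.3763 63.1388 19.4333 0.0000
101.2850 80.0882 39.7600 0.0000 0.0000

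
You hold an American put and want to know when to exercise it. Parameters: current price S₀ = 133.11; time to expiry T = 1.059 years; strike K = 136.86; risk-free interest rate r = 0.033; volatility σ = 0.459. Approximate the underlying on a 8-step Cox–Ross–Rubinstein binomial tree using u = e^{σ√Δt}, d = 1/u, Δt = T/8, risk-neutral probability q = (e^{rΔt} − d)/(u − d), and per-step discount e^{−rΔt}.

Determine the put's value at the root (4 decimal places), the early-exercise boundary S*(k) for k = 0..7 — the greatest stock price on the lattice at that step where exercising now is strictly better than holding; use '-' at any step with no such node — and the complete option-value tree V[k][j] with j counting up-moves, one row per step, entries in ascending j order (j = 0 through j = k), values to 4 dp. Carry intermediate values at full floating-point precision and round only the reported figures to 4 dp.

price = 24.7132
boundary = - - - - 68.2500 80.6547 95.3140 112.6377
tree:
24.7132
33.5927 14.9855
44.2500 21.9539 7.3105
56.2234 31.2342 11.7512 2.3986
68.6100 42.8557 18.4924 4.3009 0.2877
79.1069 56.2053 28.2838 7.6845 0.5467 0.0000
87.9893 68.6100 41.5460 13.6746 1.0387 0.0000 0.0000
95.5056 79.1069 56.2053 24.2223 1.9736 0.0000 0.0000 0.0000
101.8659 87.9893 68.6100 41.5460 3.7500 0.0000 0.0000 0.0000 0.0000

Δt=0.13237, u=1.18175, d=0.84620, q=0.47139, disc=e^(-rΔt)=0.99564
k=8 terminal: V=max(K-S,0) → 101.8659 87.9893 68.6100 41.5460 3.7500 0.0000 0.0000 0.0000 0.0000
k=7: j=0 S=41.3544 intr=95.5056 cont=94.9091 V=95.5056[EX]; j=1 S=57.7531 intr=79.1069 cont=78.5103 V=79.1069[EX]; j=2 S=80.6547 intr=56.2053 cont=55.6088 V=56.2053[EX]; j=3 S=112.6377 intr=24.2223 cont=23.6258 V=24.2223[EX]; j=4 S=157.3033 intr=0.0000 cont=1.9736 V=1.9736[hold]; j=5 S=219.6807 intr=0.0000 cont=0.0000 V=0.0000[hold]; j=6 S=306.7933 intr=0.0000 cont=0.0000 V=0.0000[hold]; j=7 S=428.4499 intr=0.0000 cont=0.0000 V=0.0000[hold]  S*(7)=112.6377
k=6: j=0 S=48.8707 intr=87.9893 cont=87.3928 V=87.9893[EX]; j=1 S=68.2500 intr=68.6100 cont=68.0135 V=68.6100[EX]; j=2 S=95.3140 intr=41.5460 cont=40.9495 V=41.5460[EX]; j=3 S=133.1100 intr=3.7500 cont=13.6746 V=13.6746[hold]; j=4 S=185.8937 intr=0.0000 cont=1.0387 V=1.0387[hold]; j=5 S=259.6085 intr=0.0000 cont=0.0000 V=0.0000[hold]; j=6 S=362.5542 intr=0.0000 cont=0.0000 V=0.0000[hold]  S*(6)=95.3140
k=5: j=0 S=57.7531 intr=79.1069 cont=78.5103 V=79.1069[EX]; j=1 S=80.6547 intr=56.2053 cont=55.6088 V=56.2053[EX]; j=2 S=112.6377 intr=24.2223 cont=28.2838 V=28.2838[hold]; j=3 S=157.3033 intr=0.0000 cont=7.6845 V=7.6845[hold]; j=4 S=219.6807 intr=0.0000 cont=0.5467 V=0.5467[hold]; j=5 S=306.7933 intr=0.0000 cont=0.0000 V=0.0000[hold]  S*(5)=80.6547
k=4: j=0 S=68.2500 intr=68.6100 cont=68.0135 V=68.6100[EX]; j=1 S=95.3140 intr=41.5460 cont=42.8557 V=42.8557[hold]; j=2 S=133.1100 intr=3.7500 cont=18.4924 V=18.4924[hold]; j=3 S=185.8937 intr=0.0000 cont=4.3009 V=4.3009[hold]; j=4 S=259.6085 intr=0.0000 cont=0.2877 V=0.2877[hold]  S*(4)=68.2500
k=3: j=0 S=80.6547 intr=56.2053 cont=56.2234 V=56.2234[hold]; j=1 S=112.6377 intr=24.2223 cont=31.2342 V=31.2342[hold]; j=2 S=157.3033 intr=0.0000 cont=11.7512 V=11.7512[hold]; j=3 S=219.6807 intr=0.0000 cont=2.3986 V=2.3986[hold]  S*(3)=-
k=2: j=0 S=95.3140 intr=41.5460 cont=44.2500 V=44.2500[hold]; j=1 S=133.1100 intr=3.7500 cont=21.9539 V=21.9539[hold]; j=2 S=185.8937 intr=0.0000 cont=7.3105 V=7.3105[hold]  S*(2)=-
k=1: j=0 S=112.6377 intr=24.2223 cont=33.5927 V=33.5927[hold]; j=1 S=157.3033 intr=0.0000 cont=14.9855 V=14.9855[hold]  S*(1)=-
k=0: j=0 S=133.1100 intr=3.7500 cont=24.7132 V=24.7132[hold]  S*(0)=-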